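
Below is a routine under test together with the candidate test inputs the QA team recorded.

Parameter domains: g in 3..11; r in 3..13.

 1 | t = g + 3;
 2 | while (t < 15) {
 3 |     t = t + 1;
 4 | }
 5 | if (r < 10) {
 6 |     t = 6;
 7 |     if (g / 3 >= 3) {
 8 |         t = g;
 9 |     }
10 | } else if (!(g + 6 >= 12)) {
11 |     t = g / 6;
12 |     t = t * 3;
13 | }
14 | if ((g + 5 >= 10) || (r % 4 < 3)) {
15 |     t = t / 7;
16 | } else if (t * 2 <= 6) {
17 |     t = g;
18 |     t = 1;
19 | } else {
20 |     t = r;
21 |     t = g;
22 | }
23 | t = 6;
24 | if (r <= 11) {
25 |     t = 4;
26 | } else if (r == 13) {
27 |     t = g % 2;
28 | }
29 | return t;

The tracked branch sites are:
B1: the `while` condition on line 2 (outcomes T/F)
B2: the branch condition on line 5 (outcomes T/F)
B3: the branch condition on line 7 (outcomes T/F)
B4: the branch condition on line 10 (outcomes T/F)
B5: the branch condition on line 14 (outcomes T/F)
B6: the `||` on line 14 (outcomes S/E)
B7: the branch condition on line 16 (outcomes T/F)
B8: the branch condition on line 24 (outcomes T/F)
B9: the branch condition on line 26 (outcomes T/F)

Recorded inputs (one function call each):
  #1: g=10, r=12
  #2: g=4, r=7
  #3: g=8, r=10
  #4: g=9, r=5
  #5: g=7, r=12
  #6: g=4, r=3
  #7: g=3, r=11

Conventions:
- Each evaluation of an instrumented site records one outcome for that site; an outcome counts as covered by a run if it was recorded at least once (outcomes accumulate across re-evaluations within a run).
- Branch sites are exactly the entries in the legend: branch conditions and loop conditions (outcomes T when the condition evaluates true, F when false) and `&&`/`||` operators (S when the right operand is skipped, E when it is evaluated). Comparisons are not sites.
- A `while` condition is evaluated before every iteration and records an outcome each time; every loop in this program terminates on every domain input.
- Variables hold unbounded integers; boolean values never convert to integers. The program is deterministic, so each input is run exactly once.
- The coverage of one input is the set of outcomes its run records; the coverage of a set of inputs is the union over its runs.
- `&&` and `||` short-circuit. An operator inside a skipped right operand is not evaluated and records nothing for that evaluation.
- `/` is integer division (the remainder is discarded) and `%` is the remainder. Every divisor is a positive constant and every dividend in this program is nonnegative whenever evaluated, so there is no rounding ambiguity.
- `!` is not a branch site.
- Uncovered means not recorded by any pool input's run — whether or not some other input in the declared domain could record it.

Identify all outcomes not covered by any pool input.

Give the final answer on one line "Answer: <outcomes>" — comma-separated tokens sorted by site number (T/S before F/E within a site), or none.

#1 (g=10, r=12) -> B1->T, B1->T, B1->F, B2->F, B4->F, B6->S, B5->T, B8->F, B9->F; covered: B1=T, B1=F, B2=F, B4=F, B5=T, B6=S, B8=F, B9=F
#2 (g=4, r=7) -> B1->T, B1->T, B1->T, B1->T, B1->T, B1->T, B1->T, B1->T, B1->F, B2->T, B3->F, B6->E, B5->F, B7->F, ...; covered: B1=T, B1=F, B2=T, B3=F, B5=F, B6=E, B7=F, B8=T
#3 (g=8, r=10) -> B1->T, B1->T, B1->T, B1->T, B1->F, B2->F, B4->F, B6->S, B5->T, B8->T; covered: B1=T, B1=F, B2=F, B4=F, B5=T, B6=S, B8=T
#4 (g=9, r=5) -> B1->T, B1->T, B1->T, B1->F, B2->T, B3->T, B6->S, B5->T, B8->T; covered: B1=T, B1=F, B2=T, B3=T, B5=T, B6=S, B8=T
#5 (g=7, r=12) -> B1->T, B1->T, B1->T, B1->T, B1->T, B1->F, B2->F, B4->F, B6->S, B5->T, B8->F, B9->F; covered: B1=T, B1=F, B2=F, B4=F, B5=T, B6=S, B8=F, B9=F
#6 (g=4, r=3) -> B1->T, B1->T, B1->T, B1->T, B1->T, B1->T, B1->T, B1->T, B1->F, B2->T, B3->F, B6->E, B5->F, B7->F, ...; covered: B1=T, B1=F, B2=T, B3=F, B5=F, B6=E, B7=F, B8=T
#7 (g=3, r=11) -> B1->T, B1->T, B1->T, B1->T, B1->T, B1->T, B1->T, B1->T, B1->T, B1->F, B2->F, B4->T, B6->E, B5->F, ...; covered: B1=T, B1=F, B2=F, B4=T, B5=F, B6=E, B7=T, B8=T
union over the pool: B1=T, B1=F, B2=T, B2=F, B3=T, B3=F, B4=T, B4=F, B5=T, B5=F, B6=S, B6=E, B7=T, B7=F, B8=T, B8=F, B9=F
uncovered (1 of 18): B9=T

Answer: B9=T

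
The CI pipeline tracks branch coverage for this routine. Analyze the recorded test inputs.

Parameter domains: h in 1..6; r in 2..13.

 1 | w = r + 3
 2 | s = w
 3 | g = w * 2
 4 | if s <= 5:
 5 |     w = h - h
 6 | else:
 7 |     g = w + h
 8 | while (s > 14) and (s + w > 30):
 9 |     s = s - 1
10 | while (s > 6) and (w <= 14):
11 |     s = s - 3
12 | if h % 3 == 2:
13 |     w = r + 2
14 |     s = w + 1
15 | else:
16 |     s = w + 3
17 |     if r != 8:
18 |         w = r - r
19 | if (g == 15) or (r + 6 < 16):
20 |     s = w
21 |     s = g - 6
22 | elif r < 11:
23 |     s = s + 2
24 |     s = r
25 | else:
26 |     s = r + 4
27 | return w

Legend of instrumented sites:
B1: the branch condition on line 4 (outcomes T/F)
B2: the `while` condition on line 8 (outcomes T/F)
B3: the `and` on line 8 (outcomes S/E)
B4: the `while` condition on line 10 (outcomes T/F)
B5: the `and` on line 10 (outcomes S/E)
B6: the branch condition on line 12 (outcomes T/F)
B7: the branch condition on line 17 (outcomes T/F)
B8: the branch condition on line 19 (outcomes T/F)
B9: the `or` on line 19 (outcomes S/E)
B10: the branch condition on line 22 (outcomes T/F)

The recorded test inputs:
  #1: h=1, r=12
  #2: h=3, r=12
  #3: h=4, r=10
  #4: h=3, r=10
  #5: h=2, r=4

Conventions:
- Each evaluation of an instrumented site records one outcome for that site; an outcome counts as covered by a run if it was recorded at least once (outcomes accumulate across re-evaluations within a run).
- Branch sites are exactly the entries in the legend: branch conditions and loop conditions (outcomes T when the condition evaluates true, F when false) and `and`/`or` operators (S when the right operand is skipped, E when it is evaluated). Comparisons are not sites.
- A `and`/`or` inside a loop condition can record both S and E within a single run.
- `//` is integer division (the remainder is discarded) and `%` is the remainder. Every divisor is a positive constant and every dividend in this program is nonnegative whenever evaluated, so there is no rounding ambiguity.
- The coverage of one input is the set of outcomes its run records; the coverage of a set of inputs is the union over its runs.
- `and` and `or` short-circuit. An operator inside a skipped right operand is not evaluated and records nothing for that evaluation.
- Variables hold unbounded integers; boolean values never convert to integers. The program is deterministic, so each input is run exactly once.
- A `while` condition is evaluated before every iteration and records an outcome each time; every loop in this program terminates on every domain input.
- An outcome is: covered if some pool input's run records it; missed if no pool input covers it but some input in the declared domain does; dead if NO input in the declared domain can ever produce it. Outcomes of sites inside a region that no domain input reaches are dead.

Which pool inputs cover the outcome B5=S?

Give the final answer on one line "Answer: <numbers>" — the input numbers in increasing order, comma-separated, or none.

input #1 (h=1, r=12): misses B5=S
input #2 (h=3, r=12): misses B5=S
input #3 (h=4, r=10): covers B5=S
input #4 (h=3, r=10): covers B5=S
input #5 (h=2, r=4): covers B5=S

Answer: 3, 4, 5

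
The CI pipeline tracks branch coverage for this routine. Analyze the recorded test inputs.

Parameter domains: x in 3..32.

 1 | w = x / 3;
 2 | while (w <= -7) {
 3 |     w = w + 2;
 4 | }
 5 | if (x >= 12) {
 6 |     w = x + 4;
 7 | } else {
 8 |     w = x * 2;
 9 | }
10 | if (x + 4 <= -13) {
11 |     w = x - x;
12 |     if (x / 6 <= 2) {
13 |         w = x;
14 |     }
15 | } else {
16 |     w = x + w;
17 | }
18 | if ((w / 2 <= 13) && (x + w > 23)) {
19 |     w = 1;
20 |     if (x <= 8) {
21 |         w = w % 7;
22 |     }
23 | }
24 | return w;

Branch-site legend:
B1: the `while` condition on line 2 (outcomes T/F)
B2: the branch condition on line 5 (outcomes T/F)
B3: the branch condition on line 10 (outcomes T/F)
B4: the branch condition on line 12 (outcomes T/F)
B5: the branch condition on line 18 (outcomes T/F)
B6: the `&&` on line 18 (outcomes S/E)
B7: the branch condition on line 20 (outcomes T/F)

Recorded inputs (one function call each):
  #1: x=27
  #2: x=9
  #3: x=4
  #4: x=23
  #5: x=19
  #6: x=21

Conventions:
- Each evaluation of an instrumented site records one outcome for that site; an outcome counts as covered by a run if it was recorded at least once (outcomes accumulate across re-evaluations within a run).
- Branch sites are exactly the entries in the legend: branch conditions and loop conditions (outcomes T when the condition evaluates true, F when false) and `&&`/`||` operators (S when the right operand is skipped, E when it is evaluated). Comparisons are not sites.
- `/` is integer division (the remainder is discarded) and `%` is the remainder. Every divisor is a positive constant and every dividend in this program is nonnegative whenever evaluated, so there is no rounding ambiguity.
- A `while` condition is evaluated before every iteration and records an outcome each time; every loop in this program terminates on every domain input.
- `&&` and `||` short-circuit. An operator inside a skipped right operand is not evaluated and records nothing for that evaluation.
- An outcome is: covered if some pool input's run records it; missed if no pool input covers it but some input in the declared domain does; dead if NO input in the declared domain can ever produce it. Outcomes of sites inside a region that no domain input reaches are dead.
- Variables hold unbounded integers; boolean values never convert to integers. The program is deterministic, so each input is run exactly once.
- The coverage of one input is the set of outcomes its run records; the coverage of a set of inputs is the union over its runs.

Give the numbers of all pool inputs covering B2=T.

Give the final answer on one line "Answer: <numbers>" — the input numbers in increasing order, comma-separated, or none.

input #1 (x=27): hits B2=T
input #2 (x=9): never hits B2=T
input #3 (x=4): never hits B2=T
input #4 (x=23): hits B2=T
input #5 (x=19): hits B2=T
input #6 (x=21): hits B2=T

Answer: 1, 4, 5, 6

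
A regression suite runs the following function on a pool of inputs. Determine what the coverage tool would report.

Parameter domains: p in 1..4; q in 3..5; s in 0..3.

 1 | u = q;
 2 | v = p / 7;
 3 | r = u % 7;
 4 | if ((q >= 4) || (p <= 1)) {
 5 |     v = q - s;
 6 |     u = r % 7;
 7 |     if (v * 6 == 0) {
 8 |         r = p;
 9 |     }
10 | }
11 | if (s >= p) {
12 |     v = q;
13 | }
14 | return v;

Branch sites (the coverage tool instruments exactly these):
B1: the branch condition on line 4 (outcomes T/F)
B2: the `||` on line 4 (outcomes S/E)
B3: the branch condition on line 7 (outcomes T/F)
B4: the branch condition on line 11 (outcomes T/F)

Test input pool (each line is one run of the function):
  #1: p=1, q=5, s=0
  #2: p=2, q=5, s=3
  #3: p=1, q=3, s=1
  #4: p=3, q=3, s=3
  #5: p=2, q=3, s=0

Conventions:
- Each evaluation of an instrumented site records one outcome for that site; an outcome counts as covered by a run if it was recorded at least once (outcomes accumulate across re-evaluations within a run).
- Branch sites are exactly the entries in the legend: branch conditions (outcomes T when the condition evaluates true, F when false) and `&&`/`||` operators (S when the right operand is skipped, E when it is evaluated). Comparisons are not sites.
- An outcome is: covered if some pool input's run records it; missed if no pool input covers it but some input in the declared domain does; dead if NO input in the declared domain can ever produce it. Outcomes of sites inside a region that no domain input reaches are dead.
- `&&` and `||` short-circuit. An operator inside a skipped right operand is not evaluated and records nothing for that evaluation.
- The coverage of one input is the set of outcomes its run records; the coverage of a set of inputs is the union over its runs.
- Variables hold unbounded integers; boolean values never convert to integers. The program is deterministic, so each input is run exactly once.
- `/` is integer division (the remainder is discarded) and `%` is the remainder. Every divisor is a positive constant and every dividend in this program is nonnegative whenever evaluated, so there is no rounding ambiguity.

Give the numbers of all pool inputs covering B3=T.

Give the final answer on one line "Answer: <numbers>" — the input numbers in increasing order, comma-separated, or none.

input #1 (p=1, q=5, s=0): does not produce B3=T
input #2 (p=2, q=5, s=3): does not produce B3=T
input #3 (p=1, q=3, s=1): does not produce B3=T
input #4 (p=3, q=3, s=3): does not produce B3=T
input #5 (p=2, q=3, s=0): does not produce B3=T

Answer: none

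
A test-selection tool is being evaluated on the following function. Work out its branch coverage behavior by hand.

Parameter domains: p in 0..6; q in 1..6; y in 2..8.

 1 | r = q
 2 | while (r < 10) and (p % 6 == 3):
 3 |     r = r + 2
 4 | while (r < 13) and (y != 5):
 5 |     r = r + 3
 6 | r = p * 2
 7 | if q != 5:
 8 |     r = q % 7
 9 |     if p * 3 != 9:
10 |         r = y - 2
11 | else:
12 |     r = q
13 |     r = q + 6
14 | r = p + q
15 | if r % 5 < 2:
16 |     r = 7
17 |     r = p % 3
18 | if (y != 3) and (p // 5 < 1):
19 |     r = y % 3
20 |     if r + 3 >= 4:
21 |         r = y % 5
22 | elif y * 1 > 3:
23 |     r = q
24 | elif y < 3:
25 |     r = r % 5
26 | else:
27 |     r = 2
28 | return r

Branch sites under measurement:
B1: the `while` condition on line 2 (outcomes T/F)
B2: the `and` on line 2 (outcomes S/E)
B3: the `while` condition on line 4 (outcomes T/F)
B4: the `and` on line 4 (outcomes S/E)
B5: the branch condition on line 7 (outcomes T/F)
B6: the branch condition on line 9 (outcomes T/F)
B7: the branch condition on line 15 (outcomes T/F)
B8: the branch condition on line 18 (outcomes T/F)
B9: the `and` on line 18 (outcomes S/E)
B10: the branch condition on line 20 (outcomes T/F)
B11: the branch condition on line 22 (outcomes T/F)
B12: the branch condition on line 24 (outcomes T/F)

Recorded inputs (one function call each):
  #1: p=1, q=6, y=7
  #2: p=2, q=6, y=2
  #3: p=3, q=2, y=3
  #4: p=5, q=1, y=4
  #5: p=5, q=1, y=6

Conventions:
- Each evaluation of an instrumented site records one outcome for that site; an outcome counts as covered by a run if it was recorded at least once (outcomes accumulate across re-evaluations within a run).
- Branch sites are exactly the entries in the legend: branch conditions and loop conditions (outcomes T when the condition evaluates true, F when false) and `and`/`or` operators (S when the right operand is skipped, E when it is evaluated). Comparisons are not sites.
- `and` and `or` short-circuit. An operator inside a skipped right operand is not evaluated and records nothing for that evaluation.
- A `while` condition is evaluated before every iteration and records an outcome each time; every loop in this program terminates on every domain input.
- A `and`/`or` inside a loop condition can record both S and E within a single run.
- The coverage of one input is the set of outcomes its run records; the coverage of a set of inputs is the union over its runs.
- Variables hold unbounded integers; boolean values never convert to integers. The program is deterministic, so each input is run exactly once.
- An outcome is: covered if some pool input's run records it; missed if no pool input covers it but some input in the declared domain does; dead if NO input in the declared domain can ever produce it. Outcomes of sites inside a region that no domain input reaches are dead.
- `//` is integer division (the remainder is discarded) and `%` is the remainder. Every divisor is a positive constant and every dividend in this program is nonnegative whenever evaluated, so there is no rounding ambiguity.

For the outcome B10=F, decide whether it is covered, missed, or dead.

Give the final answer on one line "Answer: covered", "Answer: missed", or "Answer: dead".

no pool input records B10=F
but domain input (p=0, q=1, y=6) does record it -> reachable, so missed

Answer: missed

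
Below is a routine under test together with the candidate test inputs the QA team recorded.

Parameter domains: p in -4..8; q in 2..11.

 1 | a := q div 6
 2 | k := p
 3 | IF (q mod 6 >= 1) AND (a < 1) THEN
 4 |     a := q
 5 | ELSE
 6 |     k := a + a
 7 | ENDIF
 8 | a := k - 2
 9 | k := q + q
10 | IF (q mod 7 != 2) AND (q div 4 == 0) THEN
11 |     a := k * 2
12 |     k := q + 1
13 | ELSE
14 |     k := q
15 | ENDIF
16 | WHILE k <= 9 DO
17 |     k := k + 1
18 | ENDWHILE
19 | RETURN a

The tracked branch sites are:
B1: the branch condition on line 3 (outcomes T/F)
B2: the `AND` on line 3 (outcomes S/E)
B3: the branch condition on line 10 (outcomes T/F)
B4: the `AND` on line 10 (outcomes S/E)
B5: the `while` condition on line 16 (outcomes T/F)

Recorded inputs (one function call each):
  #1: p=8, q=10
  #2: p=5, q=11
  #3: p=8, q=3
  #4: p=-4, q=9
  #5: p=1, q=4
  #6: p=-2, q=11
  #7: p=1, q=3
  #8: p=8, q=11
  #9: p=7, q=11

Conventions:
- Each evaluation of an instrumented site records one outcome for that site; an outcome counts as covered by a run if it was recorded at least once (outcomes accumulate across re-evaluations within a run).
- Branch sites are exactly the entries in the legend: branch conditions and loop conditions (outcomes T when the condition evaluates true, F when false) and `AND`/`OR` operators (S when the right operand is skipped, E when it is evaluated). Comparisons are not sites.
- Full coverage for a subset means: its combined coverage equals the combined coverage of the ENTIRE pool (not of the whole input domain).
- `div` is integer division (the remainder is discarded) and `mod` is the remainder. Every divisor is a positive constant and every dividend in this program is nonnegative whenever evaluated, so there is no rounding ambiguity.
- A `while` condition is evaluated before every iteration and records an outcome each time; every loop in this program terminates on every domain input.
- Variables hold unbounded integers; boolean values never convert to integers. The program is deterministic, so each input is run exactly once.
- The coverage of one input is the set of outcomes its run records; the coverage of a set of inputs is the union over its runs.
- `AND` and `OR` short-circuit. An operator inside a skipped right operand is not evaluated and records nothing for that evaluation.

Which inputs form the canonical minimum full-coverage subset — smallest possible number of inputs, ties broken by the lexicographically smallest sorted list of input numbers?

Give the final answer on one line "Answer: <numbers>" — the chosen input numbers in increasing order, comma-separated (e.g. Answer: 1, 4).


input #1, p=8, q=10: events B2->E, B1->F, B4->E, B3->F, B5->F; outcomes B1=F, B2=E, B3=F, B4=E, B5=F
input #2, p=5, q=11: events B2->E, B1->F, B4->E, B3->F, B5->F; outcomes B1=F, B2=E, B3=F, B4=E, B5=F
input #3, p=8, q=3: events B2->E, B1->T, B4->E, B3->T, B5->T, B5->T, B5->T, B5->T, B5->T, B5->T, B5->F; outcomes B1=T, B2=E, B3=T, B4=E, B5=T, B5=F
input #4, p=-4, q=9: events B2->E, B1->F, B4->S, B3->F, B5->T, B5->F; outcomes B1=F, B2=E, B3=F, B4=S, B5=T, B5=F
input #5, p=1, q=4: events B2->E, B1->T, B4->E, B3->F, B5->T, B5->T, B5->T, B5->T, B5->T, B5->T, B5->F; outcomes B1=T, B2=E, B3=F, B4=E, B5=T, B5=F
input #6, p=-2, q=11: events B2->E, B1->F, B4->E, B3->F, B5->F; outcomes B1=F, B2=E, B3=F, B4=E, B5=F
input #7, p=1, q=3: events B2->E, B1->T, B4->E, B3->T, B5->T, B5->T, B5->T, B5->T, B5->T, B5->T, B5->F; outcomes B1=T, B2=E, B3=T, B4=E, B5=T, B5=F
input #8, p=8, q=11: events B2->E, B1->F, B4->E, B3->F, B5->F; outcomes B1=F, B2=E, B3=F, B4=E, B5=F
input #9, p=7, q=11: events B2->E, B1->F, B4->E, B3->F, B5->F; outcomes B1=F, B2=E, B3=F, B4=E, B5=F
the full pool covers 9 outcomes: B1=T, B1=F, B2=E, B3=T, B3=F, B4=S, B4=E, B5=T, B5=F
no size-1 subset reaches all 9 outcomes (best union: 6/9)
the canonical winner is {3, 4}: size 2, full 9-outcome coverage, earliest index list among size-2 covers
Answer: 3, 4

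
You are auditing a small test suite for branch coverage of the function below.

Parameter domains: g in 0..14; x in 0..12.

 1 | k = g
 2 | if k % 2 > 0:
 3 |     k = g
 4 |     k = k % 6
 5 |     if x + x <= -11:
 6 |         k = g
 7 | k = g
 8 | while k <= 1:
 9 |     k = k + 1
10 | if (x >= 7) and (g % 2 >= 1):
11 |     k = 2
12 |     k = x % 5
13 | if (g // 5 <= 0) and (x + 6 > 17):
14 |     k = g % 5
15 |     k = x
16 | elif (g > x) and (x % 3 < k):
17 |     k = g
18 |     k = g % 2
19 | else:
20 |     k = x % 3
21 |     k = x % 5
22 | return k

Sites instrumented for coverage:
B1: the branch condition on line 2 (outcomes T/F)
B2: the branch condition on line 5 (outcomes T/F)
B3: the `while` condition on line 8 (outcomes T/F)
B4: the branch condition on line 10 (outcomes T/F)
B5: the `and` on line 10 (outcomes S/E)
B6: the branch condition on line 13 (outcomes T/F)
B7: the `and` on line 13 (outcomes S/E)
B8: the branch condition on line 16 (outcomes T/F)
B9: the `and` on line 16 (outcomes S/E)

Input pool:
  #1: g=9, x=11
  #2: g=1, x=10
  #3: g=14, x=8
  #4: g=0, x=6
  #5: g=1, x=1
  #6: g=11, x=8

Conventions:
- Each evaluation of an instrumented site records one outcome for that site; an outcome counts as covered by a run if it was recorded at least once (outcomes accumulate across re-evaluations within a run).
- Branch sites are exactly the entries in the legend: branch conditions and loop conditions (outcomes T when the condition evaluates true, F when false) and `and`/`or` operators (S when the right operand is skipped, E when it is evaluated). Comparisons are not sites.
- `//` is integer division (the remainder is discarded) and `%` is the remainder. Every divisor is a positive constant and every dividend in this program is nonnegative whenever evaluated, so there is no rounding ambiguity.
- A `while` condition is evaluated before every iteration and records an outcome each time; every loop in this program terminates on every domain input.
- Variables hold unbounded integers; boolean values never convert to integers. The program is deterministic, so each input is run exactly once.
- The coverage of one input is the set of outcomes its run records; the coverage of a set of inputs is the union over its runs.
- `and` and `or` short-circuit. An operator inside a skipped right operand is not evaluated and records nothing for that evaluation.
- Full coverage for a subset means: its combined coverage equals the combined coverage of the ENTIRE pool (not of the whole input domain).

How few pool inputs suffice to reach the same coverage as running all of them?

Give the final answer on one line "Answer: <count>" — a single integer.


input #1 (g=9, x=11): covers B1=T, B2=F, B3=F, B4=T, B5=E, B6=F, B7=S, B8=F, B9=S
input #2 (g=1, x=10): covers B1=T, B2=F, B3=T, B3=F, B4=T, B5=E, B6=F, B7=E, B8=F, B9=S
input #3 (g=14, x=8): covers B1=F, B3=F, B4=F, B5=E, B6=F, B7=S, B8=T, B9=E
input #4 (g=0, x=6): covers B1=F, B3=T, B3=F, B4=F, B5=S, B6=F, B7=E, B8=F, B9=S
input #5 (g=1, x=1): covers B1=T, B2=F, B3=T, B3=F, B4=F, B5=S, B6=F, B7=E, B8=F, B9=S
input #6 (g=11, x=8): covers B1=T, B2=F, B3=F, B4=T, B5=E, B6=F, B7=S, B8=T, B9=E
the full pool covers 16 outcomes: B1=T, B1=F, B2=F, B3=T, B3=F, B4=T, B4=F, B5=S, B5=E, B6=F, B7=S, B7=E, B8=T, B8=F, B9=S, B9=E
checked all size-1 subsets: none covers 16 outcomes (max 10/16)
at size 2, {4, 6} reaches all 16 outcomes; every lexicographically earlier size-2 subset fails
Answer: 2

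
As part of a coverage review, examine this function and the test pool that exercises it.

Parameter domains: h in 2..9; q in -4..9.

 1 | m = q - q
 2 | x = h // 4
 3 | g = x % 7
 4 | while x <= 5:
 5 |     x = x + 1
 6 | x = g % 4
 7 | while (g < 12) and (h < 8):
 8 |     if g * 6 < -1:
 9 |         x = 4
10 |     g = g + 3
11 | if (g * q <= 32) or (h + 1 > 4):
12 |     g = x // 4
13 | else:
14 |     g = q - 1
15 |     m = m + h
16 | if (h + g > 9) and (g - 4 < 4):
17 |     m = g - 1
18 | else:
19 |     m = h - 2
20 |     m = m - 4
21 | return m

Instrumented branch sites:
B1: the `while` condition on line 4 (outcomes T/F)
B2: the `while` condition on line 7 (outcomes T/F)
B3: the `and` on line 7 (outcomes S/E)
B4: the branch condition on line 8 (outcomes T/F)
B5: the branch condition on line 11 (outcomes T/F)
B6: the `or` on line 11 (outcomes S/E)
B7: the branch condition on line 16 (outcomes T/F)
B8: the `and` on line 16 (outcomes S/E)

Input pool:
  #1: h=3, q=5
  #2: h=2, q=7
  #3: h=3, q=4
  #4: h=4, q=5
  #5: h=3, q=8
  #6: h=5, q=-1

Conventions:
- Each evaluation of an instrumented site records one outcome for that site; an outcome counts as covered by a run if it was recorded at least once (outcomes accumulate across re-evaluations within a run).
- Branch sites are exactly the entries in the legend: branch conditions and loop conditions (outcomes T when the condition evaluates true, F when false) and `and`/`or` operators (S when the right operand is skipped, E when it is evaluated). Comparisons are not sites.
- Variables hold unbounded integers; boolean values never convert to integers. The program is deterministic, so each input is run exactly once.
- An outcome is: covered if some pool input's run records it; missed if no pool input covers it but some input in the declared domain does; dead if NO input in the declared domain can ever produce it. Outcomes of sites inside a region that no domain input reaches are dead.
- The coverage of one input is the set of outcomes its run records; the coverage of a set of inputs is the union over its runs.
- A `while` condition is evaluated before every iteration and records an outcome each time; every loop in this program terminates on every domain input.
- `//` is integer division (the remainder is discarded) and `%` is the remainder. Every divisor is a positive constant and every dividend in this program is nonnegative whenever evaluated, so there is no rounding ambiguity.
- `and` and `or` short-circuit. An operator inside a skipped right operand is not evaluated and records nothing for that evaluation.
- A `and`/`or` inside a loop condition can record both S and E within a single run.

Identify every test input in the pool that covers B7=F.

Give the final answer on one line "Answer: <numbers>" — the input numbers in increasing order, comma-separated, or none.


input #1 (h=3, q=5): covers B7=F
input #2 (h=2, q=7): covers B7=F
input #3 (h=3, q=4): covers B7=F
input #4 (h=4, q=5): covers B7=F
input #5 (h=3, q=8): misses B7=F
input #6 (h=5, q=-1): covers B7=F
Answer: 1, 2, 3, 4, 6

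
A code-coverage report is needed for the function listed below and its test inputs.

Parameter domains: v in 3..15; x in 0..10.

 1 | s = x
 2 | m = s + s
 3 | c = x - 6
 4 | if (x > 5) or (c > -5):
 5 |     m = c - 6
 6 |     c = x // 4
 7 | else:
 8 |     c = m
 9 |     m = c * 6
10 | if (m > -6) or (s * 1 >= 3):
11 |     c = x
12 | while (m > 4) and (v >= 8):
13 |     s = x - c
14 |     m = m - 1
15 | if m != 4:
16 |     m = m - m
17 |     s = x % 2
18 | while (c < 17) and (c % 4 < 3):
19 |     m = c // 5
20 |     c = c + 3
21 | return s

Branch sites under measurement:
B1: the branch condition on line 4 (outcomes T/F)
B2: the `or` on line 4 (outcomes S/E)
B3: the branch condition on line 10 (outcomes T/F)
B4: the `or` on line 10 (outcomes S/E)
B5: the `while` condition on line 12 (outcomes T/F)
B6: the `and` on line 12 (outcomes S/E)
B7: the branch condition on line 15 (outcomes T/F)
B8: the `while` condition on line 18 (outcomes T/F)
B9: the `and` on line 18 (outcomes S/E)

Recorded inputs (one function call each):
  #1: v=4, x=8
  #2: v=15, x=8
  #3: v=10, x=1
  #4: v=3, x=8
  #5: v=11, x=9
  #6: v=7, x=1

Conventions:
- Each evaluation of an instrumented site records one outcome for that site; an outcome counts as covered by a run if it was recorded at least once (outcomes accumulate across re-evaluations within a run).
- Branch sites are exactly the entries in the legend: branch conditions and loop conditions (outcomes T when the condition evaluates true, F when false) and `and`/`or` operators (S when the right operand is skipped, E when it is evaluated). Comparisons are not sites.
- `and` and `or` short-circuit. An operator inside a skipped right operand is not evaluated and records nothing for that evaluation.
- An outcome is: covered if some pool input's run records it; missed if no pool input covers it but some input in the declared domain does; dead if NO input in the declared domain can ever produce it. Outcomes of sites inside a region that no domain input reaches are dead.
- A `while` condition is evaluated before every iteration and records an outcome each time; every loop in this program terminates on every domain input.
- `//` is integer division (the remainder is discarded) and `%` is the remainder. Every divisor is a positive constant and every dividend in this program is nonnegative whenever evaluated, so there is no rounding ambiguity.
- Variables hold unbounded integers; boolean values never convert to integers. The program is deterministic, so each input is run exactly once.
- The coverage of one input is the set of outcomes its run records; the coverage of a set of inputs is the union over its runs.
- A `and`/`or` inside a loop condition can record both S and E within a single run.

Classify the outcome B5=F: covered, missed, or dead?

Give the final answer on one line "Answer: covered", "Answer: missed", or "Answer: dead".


B5=F is recorded by pool input(s) 1, 2, 3, 4, 5, 6 -> covered
Answer: covered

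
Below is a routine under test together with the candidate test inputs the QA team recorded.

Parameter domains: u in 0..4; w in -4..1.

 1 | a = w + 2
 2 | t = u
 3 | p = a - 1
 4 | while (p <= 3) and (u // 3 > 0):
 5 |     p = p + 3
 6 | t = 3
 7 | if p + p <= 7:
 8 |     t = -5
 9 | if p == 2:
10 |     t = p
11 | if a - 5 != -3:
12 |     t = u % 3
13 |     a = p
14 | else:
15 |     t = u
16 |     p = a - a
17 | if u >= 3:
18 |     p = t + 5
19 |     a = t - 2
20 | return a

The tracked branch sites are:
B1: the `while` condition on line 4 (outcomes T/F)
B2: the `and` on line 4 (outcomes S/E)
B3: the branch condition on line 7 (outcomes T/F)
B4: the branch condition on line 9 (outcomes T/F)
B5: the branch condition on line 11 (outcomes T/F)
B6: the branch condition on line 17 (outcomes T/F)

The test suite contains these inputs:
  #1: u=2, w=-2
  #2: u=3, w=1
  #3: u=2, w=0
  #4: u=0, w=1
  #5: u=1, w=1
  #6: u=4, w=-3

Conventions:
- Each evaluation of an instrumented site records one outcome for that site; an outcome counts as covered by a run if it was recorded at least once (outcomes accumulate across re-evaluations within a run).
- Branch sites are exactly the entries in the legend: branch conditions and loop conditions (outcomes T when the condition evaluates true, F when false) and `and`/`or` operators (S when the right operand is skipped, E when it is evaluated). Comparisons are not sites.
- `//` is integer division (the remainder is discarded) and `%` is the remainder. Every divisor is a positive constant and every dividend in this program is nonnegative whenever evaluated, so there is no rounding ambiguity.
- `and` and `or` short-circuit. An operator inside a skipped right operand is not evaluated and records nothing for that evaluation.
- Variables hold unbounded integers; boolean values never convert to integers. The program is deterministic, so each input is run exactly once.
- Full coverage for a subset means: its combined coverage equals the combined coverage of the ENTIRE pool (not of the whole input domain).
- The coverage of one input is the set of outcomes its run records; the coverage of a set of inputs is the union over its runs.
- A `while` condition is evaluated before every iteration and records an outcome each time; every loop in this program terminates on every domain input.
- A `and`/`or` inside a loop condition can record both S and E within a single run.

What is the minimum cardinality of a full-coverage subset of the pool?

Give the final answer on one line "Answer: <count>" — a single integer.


input #1, u=2, w=-2: events B2->E, B1->F, B3->T, B4->F, B5->T, B6->F; outcomes B1=F, B2=E, B3=T, B4=F, B5=T, B6=F
input #2, u=3, w=1: events B2->E, B1->T, B2->S, B1->F, B3->F, B4->F, B5->T, B6->T; outcomes B1=T, B1=F, B2=S, B2=E, B3=F, B4=F, B5=T, B6=T
input #3, u=2, w=0: events B2->E, B1->F, B3->T, B4->F, B5->F, B6->F; outcomes B1=F, B2=E, B3=T, B4=F, B5=F, B6=F
input #4, u=0, w=1: events B2->E, B1->F, B3->T, B4->T, B5->T, B6->F; outcomes B1=F, B2=E, B3=T, B4=T, B5=T, B6=F
input #5, u=1, w=1: events B2->E, B1->F, B3->T, B4->T, B5->T, B6->F; outcomes B1=F, B2=E, B3=T, B4=T, B5=T, B6=F
input #6, u=4, w=-3: events B2->E, B1->T, B2->E, B1->T, B2->S, B1->F, B3->F, B4->F, B5->T, B6->T; outcomes B1=T, B1=F, B2=S, B2=E, B3=F, B4=F, B5=T, B6=T
pool-wide coverage (12 outcomes): B1=T, B1=F, B2=S, B2=E, B3=T, B3=F, B4=T, B4=F, B5=T, B5=F, B6=T, B6=F
checked all size-1 subsets: none covers 12 outcomes (max 8/12)
checked all size-2 subsets: none covers 12 outcomes (max 11/12)
inputs {2, 3, 4} (size 3) cover everything; no size-3 subset with a lexicographically smaller index list covers all 12
Answer: 3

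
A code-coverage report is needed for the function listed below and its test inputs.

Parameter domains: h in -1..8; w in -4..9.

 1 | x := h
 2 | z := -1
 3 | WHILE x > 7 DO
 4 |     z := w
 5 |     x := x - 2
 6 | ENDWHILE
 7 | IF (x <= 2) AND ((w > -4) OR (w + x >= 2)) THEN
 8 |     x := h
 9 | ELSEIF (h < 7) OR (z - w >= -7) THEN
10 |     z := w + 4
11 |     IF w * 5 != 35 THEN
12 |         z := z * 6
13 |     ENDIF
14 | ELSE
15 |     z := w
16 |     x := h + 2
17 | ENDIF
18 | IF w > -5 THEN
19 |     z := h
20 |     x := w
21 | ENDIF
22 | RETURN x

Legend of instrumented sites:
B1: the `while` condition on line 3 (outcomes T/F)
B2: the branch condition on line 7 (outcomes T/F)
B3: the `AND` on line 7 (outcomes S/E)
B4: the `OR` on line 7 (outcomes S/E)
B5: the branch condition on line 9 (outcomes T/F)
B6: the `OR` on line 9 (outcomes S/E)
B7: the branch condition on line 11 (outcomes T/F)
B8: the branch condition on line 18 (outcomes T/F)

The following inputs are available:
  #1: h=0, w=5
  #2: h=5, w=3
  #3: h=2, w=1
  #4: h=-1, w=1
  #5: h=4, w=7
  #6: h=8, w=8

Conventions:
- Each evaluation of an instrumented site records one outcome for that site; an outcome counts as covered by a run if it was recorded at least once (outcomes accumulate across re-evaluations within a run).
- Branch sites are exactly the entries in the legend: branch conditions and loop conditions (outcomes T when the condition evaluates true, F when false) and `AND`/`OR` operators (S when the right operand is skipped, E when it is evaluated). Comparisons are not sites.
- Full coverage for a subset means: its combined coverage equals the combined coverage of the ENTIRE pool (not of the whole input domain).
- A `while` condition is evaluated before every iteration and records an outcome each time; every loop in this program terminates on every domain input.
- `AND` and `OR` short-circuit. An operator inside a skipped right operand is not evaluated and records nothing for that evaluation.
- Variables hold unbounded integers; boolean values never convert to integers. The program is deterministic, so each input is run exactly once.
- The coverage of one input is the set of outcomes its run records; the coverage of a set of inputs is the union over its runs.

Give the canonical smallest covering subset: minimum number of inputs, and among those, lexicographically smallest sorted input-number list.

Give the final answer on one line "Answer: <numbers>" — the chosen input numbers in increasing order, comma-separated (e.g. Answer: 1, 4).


input #1, h=0, w=5: outcomes B1=F, B2=T, B3=E, B4=S, B8=T
input #2, h=5, w=3: outcomes B1=F, B2=F, B3=S, B5=T, B6=S, B7=T, B8=T
input #3, h=2, w=1: outcomes B1=F, B2=T, B3=E, B4=S, B8=T
input #4, h=-1, w=1: outcomes B1=F, B2=T, B3=E, B4=S, B8=T
input #5, h=4, w=7: outcomes B1=F, B2=F, B3=S, B5=T, B6=S, B7=F, B8=T
input #6, h=8, w=8: outcomes B1=T, B1=F, B2=F, B3=S, B5=T, B6=E, B7=T, B8=T
pool-wide coverage (13 outcomes): B1=T, B1=F, B2=T, B2=F, B3=S, B3=E, B4=S, B5=T, B6=S, B6=E, B7=T, B7=F, B8=T
every size-1 subset falls short of the 13 outcomes (best: 8/13)
every size-2 subset falls short of the 13 outcomes (best: 11/13)
inputs {1, 5, 6} (size 3) cover everything; no size-3 subset with a lexicographically smaller index list covers all 13
Answer: 1, 5, 6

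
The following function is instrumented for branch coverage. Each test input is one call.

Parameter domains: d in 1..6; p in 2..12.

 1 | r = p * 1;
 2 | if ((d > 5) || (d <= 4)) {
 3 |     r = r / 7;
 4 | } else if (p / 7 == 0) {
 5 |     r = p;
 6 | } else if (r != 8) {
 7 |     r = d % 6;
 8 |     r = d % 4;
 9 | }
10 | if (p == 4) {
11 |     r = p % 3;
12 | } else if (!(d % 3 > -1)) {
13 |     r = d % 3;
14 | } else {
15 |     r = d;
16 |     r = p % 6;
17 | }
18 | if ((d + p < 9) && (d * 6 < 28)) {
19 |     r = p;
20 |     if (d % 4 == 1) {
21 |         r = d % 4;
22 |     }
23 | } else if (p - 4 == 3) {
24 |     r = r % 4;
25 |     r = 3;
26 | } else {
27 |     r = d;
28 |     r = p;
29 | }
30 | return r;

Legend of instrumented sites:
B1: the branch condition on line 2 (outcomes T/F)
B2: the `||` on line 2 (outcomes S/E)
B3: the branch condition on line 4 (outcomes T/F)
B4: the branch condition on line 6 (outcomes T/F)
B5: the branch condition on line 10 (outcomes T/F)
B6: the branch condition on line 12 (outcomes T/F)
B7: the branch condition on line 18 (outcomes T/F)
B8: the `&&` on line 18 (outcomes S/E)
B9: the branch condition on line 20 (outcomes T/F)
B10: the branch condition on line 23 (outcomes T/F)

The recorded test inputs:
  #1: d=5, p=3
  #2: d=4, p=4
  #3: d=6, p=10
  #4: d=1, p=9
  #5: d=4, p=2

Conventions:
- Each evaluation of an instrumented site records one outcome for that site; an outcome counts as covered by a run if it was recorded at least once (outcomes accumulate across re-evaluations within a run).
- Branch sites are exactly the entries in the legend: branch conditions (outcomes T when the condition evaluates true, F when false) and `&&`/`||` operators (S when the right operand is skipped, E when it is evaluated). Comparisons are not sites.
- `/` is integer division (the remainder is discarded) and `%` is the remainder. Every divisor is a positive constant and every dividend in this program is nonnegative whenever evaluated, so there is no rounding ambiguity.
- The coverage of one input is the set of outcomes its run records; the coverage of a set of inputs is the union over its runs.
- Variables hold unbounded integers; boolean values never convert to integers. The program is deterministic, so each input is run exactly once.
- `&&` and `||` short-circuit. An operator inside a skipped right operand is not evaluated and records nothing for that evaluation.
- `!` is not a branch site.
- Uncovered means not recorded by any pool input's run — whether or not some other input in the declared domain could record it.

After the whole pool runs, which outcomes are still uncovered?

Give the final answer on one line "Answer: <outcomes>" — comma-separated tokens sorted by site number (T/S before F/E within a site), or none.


#1 (d=5, p=3) -> B2->E, B1->F, B3->T, B5->F, B6->F, B8->E, B7->F, B10->F; covered: B1=F, B2=E, B3=T, B5=F, B6=F, B7=F, B8=E, B10=F
#2 (d=4, p=4) -> B2->E, B1->T, B5->T, B8->E, B7->T, B9->F; covered: B1=T, B2=E, B5=T, B7=T, B8=E, B9=F
#3 (d=6, p=10) -> B2->S, B1->T, B5->F, B6->F, B8->S, B7->F, B10->F; covered: B1=T, B2=S, B5=F, B6=F, B7=F, B8=S, B10=F
#4 (d=1, p=9) -> B2->E, B1->T, B5->F, B6->F, B8->S, B7->F, B10->F; covered: B1=T, B2=E, B5=F, B6=F, B7=F, B8=S, B10=F
#5 (d=4, p=2) -> B2->E, B1->T, B5->F, B6->F, B8->E, B7->T, B9->F; covered: B1=T, B2=E, B5=F, B6=F, B7=T, B8=E, B9=F
union over the pool: B1=T, B1=F, B2=S, B2=E, B3=T, B5=T, B5=F, B6=F, B7=T, B7=F, B8=S, B8=E, B9=F, B10=F
uncovered (6 of 20): B3=F, B4=T, B4=F, B6=T, B9=T, B10=T
Answer: B3=F, B4=T, B4=F, B6=T, B9=T, B10=T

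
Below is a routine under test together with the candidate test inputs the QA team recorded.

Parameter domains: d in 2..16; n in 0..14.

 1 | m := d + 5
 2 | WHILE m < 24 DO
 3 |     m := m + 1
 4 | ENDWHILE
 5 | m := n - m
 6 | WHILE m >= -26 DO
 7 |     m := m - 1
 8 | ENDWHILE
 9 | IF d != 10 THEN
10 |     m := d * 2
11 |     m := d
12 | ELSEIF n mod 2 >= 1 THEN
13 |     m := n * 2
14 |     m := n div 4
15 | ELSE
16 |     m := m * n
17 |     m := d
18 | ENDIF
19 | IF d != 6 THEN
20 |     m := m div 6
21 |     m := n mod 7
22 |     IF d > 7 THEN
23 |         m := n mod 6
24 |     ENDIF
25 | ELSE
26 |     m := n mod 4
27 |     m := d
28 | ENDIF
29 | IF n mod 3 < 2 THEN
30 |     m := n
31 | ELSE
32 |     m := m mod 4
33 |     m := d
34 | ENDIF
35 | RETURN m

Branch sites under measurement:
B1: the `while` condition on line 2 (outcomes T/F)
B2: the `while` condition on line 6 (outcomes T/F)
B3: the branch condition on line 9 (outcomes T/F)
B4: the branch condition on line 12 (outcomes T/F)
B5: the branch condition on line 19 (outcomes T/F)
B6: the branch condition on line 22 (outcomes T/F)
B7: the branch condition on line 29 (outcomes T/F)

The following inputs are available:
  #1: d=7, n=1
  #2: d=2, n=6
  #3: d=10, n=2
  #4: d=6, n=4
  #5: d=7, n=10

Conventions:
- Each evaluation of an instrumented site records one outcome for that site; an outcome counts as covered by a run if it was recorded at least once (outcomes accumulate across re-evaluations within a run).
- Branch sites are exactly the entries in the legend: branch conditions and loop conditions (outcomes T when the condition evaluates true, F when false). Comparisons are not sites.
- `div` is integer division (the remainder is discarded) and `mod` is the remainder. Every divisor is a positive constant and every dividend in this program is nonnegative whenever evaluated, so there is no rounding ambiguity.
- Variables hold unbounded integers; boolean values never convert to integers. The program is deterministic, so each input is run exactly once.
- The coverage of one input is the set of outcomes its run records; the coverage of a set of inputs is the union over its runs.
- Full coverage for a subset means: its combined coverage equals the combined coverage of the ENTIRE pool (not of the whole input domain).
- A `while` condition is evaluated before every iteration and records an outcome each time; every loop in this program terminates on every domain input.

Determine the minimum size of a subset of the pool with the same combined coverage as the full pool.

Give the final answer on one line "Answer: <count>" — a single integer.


test 1 (d=7, n=1) fires B1->T, B1->T, B1->T, B1->T, B1->T, B1->T, B1->T, B1->T, B1->T, B1->T, B1->T, B1->T, B1->F, B2->T, ...; hits B1=T, B1=F, B2=T, B2=F, B3=T, B5=T, B6=F, B7=T
test 2 (d=2, n=6) fires B1->T, B1->T, B1->T, B1->T, B1->T, B1->T, B1->T, B1->T, B1->T, B1->T, B1->T, B1->T, B1->T, B1->T, ...; hits B1=T, B1=F, B2=T, B2=F, B3=T, B5=T, B6=F, B7=T
test 3 (d=10, n=2) fires B1->T, B1->T, B1->T, B1->T, B1->T, B1->T, B1->T, B1->T, B1->T, B1->F, B2->T, B2->T, B2->T, B2->T, ...; hits B1=T, B1=F, B2=T, B2=F, B3=F, B4=F, B5=T, B6=T, B7=F
test 4 (d=6, n=4) fires B1->T, B1->T, B1->T, B1->T, B1->T, B1->T, B1->T, B1->T, B1->T, B1->T, B1->T, B1->T, B1->T, B1->F, ...; hits B1=T, B1=F, B2=T, B2=F, B3=T, B5=F, B7=T
test 5 (d=7, n=10) fires B1->T, B1->T, B1->T, B1->T, B1->T, B1->T, B1->T, B1->T, B1->T, B1->T, B1->T, B1->T, B1->F, B2->T, ...; hits B1=T, B1=F, B2=T, B2=F, B3=T, B5=T, B6=F, B7=T
together the pool reaches 13 outcomes: B1=T, B1=F, B2=T, B2=F, B3=T, B3=F, B4=F, B5=T, B5=F, B6=T, B6=F, B7=T, B7=F
checked all size-1 subsets: none covers 13 outcomes (max 9/13)
checked all size-2 subsets: none covers 13 outcomes (max 12/13)
the canonical winner is {1, 3, 4}: size 3, full 13-outcome coverage, earliest index list among size-3 covers
Answer: 3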